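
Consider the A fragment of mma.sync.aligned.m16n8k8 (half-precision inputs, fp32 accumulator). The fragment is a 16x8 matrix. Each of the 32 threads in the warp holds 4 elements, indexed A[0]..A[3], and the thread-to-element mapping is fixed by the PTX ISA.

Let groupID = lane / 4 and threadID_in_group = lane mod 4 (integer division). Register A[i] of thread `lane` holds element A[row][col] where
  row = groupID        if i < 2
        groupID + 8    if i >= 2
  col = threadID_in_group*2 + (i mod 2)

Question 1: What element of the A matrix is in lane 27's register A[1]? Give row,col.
lane 27->27/4=6, 27 mod 4=3
i=1  r:6+0->6  c:2·3+1->7

6,7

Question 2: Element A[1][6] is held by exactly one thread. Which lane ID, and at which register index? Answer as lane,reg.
7,0

r: 1->gid=1,r8=0  c: 6->tid=3,i&1=0
L=1*4+3=7  i=0*2+0=0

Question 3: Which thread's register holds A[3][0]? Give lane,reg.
r=3->g=3,rb=0  c=0->t=0,b0=0
L=3*4+0=12  i=0*2+0=0

12,0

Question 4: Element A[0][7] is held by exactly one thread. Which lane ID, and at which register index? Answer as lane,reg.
3,1

r:0=>grp=0,rB=0  c:7=>tig=3,lo=1
L=0*4+3=3  i=0*2+1=1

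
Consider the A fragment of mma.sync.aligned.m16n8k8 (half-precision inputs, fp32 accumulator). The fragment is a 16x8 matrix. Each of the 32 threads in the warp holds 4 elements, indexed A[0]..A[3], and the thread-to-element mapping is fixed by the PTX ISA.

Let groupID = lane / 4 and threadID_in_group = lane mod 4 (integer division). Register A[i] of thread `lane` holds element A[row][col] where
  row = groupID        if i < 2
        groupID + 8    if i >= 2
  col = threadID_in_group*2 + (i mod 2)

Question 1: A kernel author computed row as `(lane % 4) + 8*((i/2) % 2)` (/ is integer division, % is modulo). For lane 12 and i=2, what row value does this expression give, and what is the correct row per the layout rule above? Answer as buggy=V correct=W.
buggy=8 correct=11

`(lane % 4) + 8*((i/2) % 2)`[12,2]=>8
12: grp=3,tig=0
[2] (3+8,0*2+0) = (11,0)
row: 8 vs 11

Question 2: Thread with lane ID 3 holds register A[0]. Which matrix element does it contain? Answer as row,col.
3: gid=0,tid=3
[0] (0+0,3*2+0) = (0,6)

0,6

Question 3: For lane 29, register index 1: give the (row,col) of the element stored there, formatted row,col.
7,3

L=29->gid=29>>2=7, tid=29&3=1
[1]->row 7+0=7  col 1·2+1=3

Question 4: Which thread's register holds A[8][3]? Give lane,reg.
1,3

r=8⇒gr=0,Rb=1  c=3⇒th=1,odd=1
L=0*4+1=1  i=1*2+1=3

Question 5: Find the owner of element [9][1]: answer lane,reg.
4,3

r=9⇒gr=1,Rb=1  c=1⇒th=0,odd=1
L=1*4+0=4  i=1*2+1=3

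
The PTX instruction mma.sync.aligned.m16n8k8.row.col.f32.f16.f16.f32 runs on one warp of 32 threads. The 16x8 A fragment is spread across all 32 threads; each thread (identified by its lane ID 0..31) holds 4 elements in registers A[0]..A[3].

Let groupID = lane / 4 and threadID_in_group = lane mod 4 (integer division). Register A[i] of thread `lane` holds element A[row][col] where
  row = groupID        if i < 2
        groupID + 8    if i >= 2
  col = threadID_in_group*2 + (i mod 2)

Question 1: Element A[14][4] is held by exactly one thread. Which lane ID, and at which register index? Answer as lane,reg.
r=14->g=6,rb=1  c=4->t=2,b0=0
L=6*4+2=26  i=1*2+0=2

26,2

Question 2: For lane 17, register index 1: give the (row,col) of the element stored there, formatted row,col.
4,3

L=17=>grp=17>>2=4, tig=17&3=1
[1]=>row 4+0=4  col 1·2+1=3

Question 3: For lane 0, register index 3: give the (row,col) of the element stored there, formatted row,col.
lane 0=>0/4=0, 0 mod 4=0
i=3  r:0+8=>8  c:2·0+1=>1

8,1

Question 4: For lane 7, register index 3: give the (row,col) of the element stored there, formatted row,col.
lane 7: gid=1 (7/4), tid=3 (7%4)
i=3: r=1+8=9, c=3*2+1=7

9,7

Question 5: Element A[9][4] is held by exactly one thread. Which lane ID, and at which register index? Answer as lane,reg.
6,2

r=9→G=1,rhi=1  c=4→T=2,p=0
L=1*4+2=6  i=1*2+0=2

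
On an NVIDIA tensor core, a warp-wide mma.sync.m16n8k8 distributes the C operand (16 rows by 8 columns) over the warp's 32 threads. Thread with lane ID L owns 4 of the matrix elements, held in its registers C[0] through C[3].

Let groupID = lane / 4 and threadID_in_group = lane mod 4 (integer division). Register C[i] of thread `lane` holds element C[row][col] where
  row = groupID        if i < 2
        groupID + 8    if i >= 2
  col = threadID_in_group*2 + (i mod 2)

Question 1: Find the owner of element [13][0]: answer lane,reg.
r: 13->gid=5,r8=1  c: 0->tid=0,i&1=0
L=5*4+0=20  i=1*2+0=2

20,2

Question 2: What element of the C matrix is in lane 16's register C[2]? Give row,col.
12,0

lane 16→16/4=4, 16 mod 4=0
i=2  r:4+8→12  c:2·0+0→0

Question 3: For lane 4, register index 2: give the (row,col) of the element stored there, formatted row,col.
4: gr=1,th=0
[2] (1+8,0*2+0) = (9,0)

9,0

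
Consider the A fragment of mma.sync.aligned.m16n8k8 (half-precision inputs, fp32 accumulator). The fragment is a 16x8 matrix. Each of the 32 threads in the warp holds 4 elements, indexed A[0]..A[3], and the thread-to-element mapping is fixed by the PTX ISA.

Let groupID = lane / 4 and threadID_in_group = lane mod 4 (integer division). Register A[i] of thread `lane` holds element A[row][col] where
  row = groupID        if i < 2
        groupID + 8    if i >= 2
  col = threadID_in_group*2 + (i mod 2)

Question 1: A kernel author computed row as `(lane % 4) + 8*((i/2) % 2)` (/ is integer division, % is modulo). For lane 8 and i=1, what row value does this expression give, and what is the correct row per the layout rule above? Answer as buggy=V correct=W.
`(lane % 4) + 8*((i/2) % 2)`[8,1]->0
8: gid=2,tid=0
[1] (2+0,0*2+1) = (2,1)
row: 0 vs 2

buggy=0 correct=2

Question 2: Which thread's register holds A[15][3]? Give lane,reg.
r: 15->gid=7,r8=1  c: 3->tid=1,i&1=1
L=7*4+1=29  i=1*2+1=3

29,3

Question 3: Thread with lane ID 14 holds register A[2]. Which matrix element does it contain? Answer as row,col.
L=14->gid=14>>2=3, tid=14&3=2
[2]->row 3+8=11  col 2·2+0=4

11,4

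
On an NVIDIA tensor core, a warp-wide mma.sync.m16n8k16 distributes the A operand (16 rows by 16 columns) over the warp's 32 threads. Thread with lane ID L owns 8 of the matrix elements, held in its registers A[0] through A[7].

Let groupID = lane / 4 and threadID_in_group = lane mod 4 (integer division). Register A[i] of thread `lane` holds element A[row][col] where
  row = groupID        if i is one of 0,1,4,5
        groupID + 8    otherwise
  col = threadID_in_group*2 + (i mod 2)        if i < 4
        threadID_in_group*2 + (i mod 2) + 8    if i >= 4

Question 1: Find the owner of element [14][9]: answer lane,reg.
r=14⇒gr=6,Rb=1  c=9⇒Cb=1,th=0,odd=1
L=6*4+0=24  i=1*4+1*2+1=7

24,7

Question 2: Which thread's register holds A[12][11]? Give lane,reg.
r: 12->gid=4,r8=1  c: 11->c8=1,tid=1,i&1=1
L=4*4+1=17  i=1*4+1*2+1=7

17,7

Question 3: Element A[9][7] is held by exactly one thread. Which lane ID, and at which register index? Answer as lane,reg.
7,3

r:9=>grp=1,rB=1  c:7=>cB=0,tig=3,lo=1
L=1*4+3=7  i=0*4+1*2+1=3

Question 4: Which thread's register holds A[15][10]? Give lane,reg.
29,6

r: 15->gid=7,r8=1  c: 10->c8=1,tid=1,i&1=0
L=7*4+1=29  i=1*4+1*2+0=6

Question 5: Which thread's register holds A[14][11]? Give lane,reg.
r:14=>grp=6,rB=1  c:11=>cB=1,tig=1,lo=1
L=6*4+1=25  i=1*4+1*2+1=7

25,7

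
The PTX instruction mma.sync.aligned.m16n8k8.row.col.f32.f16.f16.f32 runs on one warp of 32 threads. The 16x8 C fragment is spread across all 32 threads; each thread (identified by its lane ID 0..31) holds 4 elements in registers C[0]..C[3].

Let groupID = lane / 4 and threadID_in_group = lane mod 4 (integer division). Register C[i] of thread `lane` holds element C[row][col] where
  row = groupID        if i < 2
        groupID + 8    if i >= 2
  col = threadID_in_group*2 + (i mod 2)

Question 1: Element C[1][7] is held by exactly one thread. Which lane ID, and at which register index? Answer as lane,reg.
7,1

r=1->g=1,rb=0  c=7->t=3,b0=1
L=1*4+3=7  i=0*2+1=1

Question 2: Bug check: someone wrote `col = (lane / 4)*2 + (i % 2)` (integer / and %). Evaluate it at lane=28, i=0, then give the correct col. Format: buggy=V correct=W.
`(lane / 4)*2 + (i % 2)`[28,0]=>14
L=28=>grp=28>>2=7, tig=28&3=0
[0]=>row 7+0=7  col 0·2+0=0
col: 14 vs 0

buggy=14 correct=0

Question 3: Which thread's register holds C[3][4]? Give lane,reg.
14,0

r=3⇒gr=3,Rb=0  c=4⇒th=2,odd=0
L=3*4+2=14  i=0*2+0=0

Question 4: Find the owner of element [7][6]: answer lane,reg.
31,0

r=7→G=7,rhi=0  c=6→T=3,p=0
L=7*4+3=31  i=0*2+0=0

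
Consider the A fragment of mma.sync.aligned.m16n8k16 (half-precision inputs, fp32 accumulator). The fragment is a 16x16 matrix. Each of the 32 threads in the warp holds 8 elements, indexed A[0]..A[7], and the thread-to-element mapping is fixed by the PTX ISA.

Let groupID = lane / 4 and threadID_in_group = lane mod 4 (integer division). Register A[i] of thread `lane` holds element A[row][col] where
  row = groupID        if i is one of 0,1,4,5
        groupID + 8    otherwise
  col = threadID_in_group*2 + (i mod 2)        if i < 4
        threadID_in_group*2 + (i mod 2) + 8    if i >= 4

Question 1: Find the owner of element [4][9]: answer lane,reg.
r=4->g=4,rb=0  c=9->cb=1,t=0,b0=1
L=4*4+0=16  i=1*4+0*2+1=5

16,5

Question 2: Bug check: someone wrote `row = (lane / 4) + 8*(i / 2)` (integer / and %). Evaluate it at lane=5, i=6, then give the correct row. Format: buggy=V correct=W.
`(lane / 4) + 8*(i / 2)`[5,6]→25
lane 5: G=1 (5/4), T=1 (5%4)
i=6: r=1+8=9, c=1*2+0+8=10
row: 25 vs 9

buggy=25 correct=9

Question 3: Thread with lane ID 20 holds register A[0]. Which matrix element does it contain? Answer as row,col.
L=20->g=20>>2=5, t=20&3=0
[0]->row 5+0=5  col 0·2+0+0=0

5,0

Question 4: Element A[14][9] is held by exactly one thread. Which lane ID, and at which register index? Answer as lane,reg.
24,7

r:14=>grp=6,rB=1  c:9=>cB=1,tig=0,lo=1
L=6*4+0=24  i=1*4+1*2+1=7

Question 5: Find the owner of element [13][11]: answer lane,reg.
r=13⇒gr=5,Rb=1  c=11⇒Cb=1,th=1,odd=1
L=5*4+1=21  i=1*4+1*2+1=7

21,7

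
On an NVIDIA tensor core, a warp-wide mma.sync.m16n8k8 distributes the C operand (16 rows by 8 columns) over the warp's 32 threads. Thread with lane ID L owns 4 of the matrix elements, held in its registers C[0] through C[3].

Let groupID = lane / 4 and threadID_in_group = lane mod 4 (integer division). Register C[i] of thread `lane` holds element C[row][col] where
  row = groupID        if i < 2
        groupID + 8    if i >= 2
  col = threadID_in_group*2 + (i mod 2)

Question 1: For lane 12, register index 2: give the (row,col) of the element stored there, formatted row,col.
12: gid=3,tid=0
[2] (3+8,0*2+0) = (11,0)

11,0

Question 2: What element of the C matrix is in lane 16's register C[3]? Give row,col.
12,1

L=16->gid=16>>2=4, tid=16&3=0
[3]->row 4+8=12  col 0·2+1=1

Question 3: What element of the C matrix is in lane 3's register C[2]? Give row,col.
8,6

L=3->gid=3>>2=0, tid=3&3=3
[2]->row 0+8=8  col 3·2+0=6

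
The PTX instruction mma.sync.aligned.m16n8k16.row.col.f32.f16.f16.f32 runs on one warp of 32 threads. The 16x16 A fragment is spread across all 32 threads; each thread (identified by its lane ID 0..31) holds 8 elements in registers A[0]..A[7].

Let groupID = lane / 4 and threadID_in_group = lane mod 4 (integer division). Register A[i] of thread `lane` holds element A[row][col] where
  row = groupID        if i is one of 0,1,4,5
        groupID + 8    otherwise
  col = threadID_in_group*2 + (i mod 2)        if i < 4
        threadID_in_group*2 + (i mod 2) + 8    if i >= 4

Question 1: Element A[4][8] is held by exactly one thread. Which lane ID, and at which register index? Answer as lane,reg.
16,4

r:4=>grp=4,rB=0  c:8=>cB=1,tig=0,lo=0
L=4*4+0=16  i=1*4+0*2+0=4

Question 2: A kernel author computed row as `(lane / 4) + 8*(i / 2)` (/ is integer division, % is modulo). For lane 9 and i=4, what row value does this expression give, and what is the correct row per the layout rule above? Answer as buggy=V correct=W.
buggy=18 correct=2

`(lane / 4) + 8*(i / 2)`[9,4]->18
lane 9: gid=2 (9/4), tid=1 (9%4)
i=4: r=2+0=2, c=1*2+0+8=10
row: 18 vs 2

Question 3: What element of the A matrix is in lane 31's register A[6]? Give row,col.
15,14

L=31->g=31>>2=7, t=31&3=3
[6]->row 7+8=15  col 3·2+0+8=14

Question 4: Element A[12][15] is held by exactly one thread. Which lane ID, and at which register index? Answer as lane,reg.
19,7

r=12→G=4,rhi=1  c=15→chi=1,T=3,p=1
L=4*4+3=19  i=1*4+1*2+1=7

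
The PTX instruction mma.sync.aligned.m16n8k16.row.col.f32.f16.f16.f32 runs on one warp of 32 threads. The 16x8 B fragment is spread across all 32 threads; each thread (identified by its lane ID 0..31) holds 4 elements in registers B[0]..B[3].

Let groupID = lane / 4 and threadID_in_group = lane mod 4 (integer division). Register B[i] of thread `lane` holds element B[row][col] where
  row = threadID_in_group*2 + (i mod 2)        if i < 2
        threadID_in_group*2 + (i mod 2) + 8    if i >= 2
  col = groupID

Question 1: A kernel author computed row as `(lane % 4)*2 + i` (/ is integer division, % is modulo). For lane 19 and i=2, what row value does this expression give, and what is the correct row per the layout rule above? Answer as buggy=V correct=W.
buggy=8 correct=14

`(lane % 4)*2 + i`[19,2]->8
lane 19: gid=4 (19/4), tid=3 (19%4)
i=2: r=3*2+0+8=14, c=gid=4
row: 8 vs 14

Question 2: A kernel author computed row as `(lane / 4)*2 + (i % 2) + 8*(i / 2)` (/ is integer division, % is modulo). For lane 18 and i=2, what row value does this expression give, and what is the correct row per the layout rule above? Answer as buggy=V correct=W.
buggy=16 correct=12

`(lane / 4)*2 + (i % 2) + 8*(i / 2)`[18,2]->16
lane 18->18/4=4, 18 mod 4=2
i=2  r:2·2+0+8->12  c:4
row: 16 vs 12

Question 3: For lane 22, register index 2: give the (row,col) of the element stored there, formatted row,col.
L=22→G=22>>2=5, T=22&3=2
[2]→row 2·2+0+8=12  col G=5

12,5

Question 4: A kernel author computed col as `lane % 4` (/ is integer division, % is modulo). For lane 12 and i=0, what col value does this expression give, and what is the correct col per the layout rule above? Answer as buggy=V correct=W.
`lane % 4`[12,0]->0
L=12->gid=12>>2=3, tid=12&3=0
[0]->row 0·2+0+0=0  col gid=3
col: 0 vs 3

buggy=0 correct=3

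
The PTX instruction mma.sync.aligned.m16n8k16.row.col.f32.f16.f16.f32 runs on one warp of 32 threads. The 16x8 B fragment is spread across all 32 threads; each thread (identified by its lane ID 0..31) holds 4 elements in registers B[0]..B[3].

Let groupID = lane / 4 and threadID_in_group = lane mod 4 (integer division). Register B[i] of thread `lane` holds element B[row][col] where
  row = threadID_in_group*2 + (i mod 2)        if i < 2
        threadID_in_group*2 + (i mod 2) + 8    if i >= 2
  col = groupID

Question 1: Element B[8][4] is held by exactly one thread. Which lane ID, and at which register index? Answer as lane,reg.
c:4=>grp=4  r:8=>rB=1,tig=0,lo=0
L=4*4+0=16  i=1*2+0=2

16,2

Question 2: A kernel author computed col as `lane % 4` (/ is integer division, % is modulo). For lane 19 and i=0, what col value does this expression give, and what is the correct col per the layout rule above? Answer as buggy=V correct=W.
`lane % 4`[19,0]->3
19: gid=4,tid=3
[0] (3*2+0+0,4) = (6,4)
col: 3 vs 4

buggy=3 correct=4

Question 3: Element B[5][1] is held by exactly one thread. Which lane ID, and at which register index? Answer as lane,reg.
6,1

c:1=>grp=1  r:5=>rB=0,tig=2,lo=1
L=1*4+2=6  i=0*2+1=1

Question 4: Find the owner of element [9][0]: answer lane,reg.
c=0->g=0  r=9->rb=1,t=0,b0=1
L=0*4+0=0  i=1*2+1=3

0,3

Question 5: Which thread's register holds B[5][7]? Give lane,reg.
c=7⇒gr=7  r=5⇒Rb=0,th=2,odd=1
L=7*4+2=30  i=0*2+1=1

30,1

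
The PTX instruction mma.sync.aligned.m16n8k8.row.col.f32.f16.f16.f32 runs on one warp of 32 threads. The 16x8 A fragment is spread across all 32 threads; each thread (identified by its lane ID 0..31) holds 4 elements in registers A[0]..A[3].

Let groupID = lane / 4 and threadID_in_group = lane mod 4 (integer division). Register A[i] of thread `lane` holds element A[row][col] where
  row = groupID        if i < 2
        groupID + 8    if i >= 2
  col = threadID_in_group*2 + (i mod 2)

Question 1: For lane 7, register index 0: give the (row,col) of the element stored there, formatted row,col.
L=7=>grp=7>>2=1, tig=7&3=3
[0]=>row 1+0=1  col 3·2+0=6

1,6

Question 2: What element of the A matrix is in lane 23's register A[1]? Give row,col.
L=23=>grp=23>>2=5, tig=23&3=3
[1]=>row 5+0=5  col 3·2+1=7

5,7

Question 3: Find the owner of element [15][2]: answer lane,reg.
r=15→G=7,rhi=1  c=2→T=1,p=0
L=7*4+1=29  i=1*2+0=2

29,2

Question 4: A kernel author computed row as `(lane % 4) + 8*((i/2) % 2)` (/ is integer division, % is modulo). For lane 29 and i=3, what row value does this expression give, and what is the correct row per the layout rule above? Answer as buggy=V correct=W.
`(lane % 4) + 8*((i/2) % 2)`[29,3]→9
lane 29: G=7 (29/4), T=1 (29%4)
i=3: r=7+8=15, c=1*2+1=3
row: 9 vs 15

buggy=9 correct=15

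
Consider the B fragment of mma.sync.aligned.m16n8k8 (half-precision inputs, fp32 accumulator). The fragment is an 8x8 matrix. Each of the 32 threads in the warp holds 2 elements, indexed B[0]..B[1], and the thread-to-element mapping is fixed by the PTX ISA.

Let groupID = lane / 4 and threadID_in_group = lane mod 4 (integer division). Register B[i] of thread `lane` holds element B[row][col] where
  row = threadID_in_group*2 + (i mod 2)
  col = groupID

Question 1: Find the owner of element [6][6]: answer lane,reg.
27,0

c=6→G=6  r=6→T=3,p=0
L=6*4+3=27  i=0=0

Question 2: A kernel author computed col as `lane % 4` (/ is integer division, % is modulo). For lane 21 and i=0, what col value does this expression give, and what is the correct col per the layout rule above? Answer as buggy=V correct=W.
`lane % 4`[21,0]->1
L=21->g=21>>2=5, t=21&3=1
[0]->row 1·2+0=2  col g=5
col: 1 vs 5

buggy=1 correct=5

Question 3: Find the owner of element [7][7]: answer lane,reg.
c=7->g=7  r=7->t=3,b0=1
L=7*4+3=31  i=1=1

31,1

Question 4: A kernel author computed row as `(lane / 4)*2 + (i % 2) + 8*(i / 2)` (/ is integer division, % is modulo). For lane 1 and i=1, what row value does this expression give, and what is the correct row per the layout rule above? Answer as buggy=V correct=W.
buggy=1 correct=3

`(lane / 4)*2 + (i % 2) + 8*(i / 2)`[1,1]→1
lane 1: G=0 (1/4), T=1 (1%4)
i=1: r=1*2+1=3, c=G=0
row: 1 vs 3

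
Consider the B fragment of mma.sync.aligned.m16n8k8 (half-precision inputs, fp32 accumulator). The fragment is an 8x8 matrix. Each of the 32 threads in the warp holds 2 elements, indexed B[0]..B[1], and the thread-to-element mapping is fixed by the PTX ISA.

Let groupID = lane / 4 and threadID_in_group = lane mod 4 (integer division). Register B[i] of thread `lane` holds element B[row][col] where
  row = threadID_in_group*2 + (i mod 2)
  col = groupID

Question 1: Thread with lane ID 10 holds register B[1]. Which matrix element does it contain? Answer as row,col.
5,2

lane 10: gr=2 (10/4), th=2 (10%4)
i=1: r=2*2+1=5, c=gr=2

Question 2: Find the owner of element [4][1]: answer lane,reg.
c:1=>grp=1  r:4=>tig=2,lo=0
L=1*4+2=6  i=0=0

6,0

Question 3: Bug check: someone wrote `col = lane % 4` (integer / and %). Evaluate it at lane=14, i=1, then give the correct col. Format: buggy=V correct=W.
buggy=2 correct=3

`lane % 4`[14,1]⇒2
lane 14: gr=3 (14/4), th=2 (14%4)
i=1: r=2*2+1=5, c=gr=3
col: 2 vs 3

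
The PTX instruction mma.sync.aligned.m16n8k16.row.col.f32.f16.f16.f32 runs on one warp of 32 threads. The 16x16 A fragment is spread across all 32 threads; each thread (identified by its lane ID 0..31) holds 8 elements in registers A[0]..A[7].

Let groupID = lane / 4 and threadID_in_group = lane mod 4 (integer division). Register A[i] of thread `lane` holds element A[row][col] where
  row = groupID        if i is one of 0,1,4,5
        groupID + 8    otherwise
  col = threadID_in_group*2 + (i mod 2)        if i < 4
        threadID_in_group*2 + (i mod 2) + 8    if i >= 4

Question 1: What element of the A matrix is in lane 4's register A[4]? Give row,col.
lane 4: gid=1 (4/4), tid=0 (4%4)
i=4: r=1+0=1, c=0*2+0+8=8

1,8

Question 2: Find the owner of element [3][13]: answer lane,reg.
r=3->g=3,rb=0  c=13->cb=1,t=2,b0=1
L=3*4+2=14  i=1*4+0*2+1=5

14,5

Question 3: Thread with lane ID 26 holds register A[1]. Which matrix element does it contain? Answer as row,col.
L=26->g=26>>2=6, t=26&3=2
[1]->row 6+0=6  col 2·2+1+0=5

6,5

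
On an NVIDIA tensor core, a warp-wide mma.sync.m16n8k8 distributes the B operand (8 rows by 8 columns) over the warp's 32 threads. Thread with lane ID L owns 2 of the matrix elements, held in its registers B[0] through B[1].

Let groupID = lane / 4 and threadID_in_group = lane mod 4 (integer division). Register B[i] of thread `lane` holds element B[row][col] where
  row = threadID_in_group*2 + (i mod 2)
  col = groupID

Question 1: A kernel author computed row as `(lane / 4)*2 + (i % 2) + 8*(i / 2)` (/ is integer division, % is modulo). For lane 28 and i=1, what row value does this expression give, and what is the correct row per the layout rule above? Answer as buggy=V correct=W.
buggy=15 correct=1

`(lane / 4)*2 + (i % 2) + 8*(i / 2)`[28,1]=>15
28: grp=7,tig=0
[1] (0*2+1,7) = (1,7)
row: 15 vs 1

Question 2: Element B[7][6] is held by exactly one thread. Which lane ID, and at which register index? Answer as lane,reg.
c: 6->gid=6  r: 7->tid=3,i&1=1
L=6*4+3=27  i=1=1

27,1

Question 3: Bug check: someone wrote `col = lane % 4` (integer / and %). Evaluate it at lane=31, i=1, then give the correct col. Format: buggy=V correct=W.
`lane % 4`[31,1]=>3
31: grp=7,tig=3
[1] (3*2+1,7) = (7,7)
col: 3 vs 7

buggy=3 correct=7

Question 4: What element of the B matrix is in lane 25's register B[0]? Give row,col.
2,6

L=25→G=25>>2=6, T=25&3=1
[0]→row 1·2+0=2  col G=6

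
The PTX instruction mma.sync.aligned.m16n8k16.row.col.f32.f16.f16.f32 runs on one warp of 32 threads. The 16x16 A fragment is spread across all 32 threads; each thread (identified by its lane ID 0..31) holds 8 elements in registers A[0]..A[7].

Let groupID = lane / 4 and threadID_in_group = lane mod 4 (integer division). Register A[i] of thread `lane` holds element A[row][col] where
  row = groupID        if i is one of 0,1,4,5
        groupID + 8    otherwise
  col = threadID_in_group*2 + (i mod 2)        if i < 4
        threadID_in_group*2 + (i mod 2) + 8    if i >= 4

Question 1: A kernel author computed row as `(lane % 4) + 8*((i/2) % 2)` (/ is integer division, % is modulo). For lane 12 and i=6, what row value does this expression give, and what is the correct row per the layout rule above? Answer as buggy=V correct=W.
`(lane % 4) + 8*((i/2) % 2)`[12,6]->8
L=12->g=12>>2=3, t=12&3=0
[6]->row 3+8=11  col 0·2+0+8=8
row: 8 vs 11

buggy=8 correct=11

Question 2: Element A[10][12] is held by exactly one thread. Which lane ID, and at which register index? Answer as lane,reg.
10,6

r=10->g=2,rb=1  c=12->cb=1,t=2,b0=0
L=2*4+2=10  i=1*4+1*2+0=6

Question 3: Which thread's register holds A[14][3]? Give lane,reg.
r=14⇒gr=6,Rb=1  c=3⇒Cb=0,th=1,odd=1
L=6*4+1=25  i=0*4+1*2+1=3

25,3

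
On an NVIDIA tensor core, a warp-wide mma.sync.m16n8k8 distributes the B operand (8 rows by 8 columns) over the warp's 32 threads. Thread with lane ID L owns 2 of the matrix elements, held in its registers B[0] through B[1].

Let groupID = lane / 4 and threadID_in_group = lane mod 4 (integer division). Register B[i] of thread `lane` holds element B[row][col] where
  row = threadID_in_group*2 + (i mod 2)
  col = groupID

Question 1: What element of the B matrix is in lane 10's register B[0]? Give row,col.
4,2

10: grp=2,tig=2
[0] (2*2+0,2) = (4,2)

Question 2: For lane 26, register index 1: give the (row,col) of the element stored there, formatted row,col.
5,6

lane 26: g=6 (26/4), t=2 (26%4)
i=1: r=2*2+1=5, c=g=6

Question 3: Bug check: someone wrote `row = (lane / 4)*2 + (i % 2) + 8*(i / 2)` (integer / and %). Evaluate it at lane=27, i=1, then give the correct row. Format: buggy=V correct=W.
buggy=13 correct=7

`(lane / 4)*2 + (i % 2) + 8*(i / 2)`[27,1]⇒13
27: gr=6,th=3
[1] (3*2+1,6) = (7,6)
row: 13 vs 7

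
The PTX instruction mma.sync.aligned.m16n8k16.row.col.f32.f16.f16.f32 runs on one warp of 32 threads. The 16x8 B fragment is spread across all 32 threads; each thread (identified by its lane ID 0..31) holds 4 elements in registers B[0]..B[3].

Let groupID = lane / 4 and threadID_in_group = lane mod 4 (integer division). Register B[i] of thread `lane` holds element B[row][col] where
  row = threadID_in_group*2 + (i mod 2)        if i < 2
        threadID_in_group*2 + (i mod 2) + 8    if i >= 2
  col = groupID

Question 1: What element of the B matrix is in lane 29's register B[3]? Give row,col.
11,7

lane 29⇒29/4=7, 29 mod 4=1
i=3  r:2·1+1+8⇒11  c:7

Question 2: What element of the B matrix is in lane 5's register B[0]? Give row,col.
2,1

5: gid=1,tid=1
[0] (1*2+0+0,1) = (2,1)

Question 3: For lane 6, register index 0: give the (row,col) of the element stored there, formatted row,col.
lane 6⇒6/4=1, 6 mod 4=2
i=0  r:2·2+0+0⇒4  c:1

4,1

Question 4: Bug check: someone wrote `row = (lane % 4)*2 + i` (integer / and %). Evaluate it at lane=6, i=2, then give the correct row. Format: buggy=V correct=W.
`(lane % 4)*2 + i`[6,2]=>6
lane 6=>6/4=1, 6 mod 4=2
i=2  r:2·2+0+8=>12  c:1
row: 6 vs 12

buggy=6 correct=12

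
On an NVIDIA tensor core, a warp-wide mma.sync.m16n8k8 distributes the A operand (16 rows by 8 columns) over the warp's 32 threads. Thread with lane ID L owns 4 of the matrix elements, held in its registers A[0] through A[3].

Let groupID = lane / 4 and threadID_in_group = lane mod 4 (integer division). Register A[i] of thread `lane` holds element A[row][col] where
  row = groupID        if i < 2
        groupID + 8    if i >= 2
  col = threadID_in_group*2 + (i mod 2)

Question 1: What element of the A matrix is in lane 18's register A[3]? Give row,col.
lane 18->18/4=4, 18 mod 4=2
i=3  r:4+8->12  c:2·2+1->5

12,5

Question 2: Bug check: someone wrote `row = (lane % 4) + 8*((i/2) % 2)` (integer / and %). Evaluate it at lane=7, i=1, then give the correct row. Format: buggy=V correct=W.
buggy=3 correct=1

`(lane % 4) + 8*((i/2) % 2)`[7,1]→3
lane 7: G=1 (7/4), T=3 (7%4)
i=1: r=1+0=1, c=3*2+1=7
row: 3 vs 1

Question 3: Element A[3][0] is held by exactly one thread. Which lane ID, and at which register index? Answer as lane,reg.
r: 3->gid=3,r8=0  c: 0->tid=0,i&1=0
L=3*4+0=12  i=0*2+0=0

12,0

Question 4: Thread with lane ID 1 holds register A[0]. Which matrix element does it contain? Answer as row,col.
L=1=>grp=1>>2=0, tig=1&3=1
[0]=>row 0+0=0  col 1·2+0=2

0,2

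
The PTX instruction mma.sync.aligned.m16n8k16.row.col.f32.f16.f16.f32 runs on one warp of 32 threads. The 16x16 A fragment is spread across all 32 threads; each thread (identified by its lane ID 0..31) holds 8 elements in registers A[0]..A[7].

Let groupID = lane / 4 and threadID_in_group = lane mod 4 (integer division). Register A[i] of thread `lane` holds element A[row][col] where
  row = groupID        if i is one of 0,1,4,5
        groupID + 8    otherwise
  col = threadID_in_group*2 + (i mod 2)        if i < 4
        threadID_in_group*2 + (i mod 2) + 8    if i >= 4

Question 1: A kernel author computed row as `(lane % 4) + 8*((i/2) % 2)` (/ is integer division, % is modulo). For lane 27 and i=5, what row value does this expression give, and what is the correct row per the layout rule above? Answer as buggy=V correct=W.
`(lane % 4) + 8*((i/2) % 2)`[27,5]→3
lane 27→27/4=6, 27 mod 4=3
i=5  r:6+0→6  c:2·3+1+8→15
row: 3 vs 6

buggy=3 correct=6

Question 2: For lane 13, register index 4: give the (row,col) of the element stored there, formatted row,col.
L=13⇒gr=13>>2=3, th=13&3=1
[4]⇒row 3+0=3  col 1·2+0+8=10

3,10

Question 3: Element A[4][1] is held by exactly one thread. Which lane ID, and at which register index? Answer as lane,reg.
16,1

r:4=>grp=4,rB=0  c:1=>cB=0,tig=0,lo=1
L=4*4+0=16  i=0*4+0*2+1=1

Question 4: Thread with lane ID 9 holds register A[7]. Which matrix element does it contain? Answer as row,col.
9: gid=2,tid=1
[7] (2+8,1*2+1+8) = (10,11)

10,11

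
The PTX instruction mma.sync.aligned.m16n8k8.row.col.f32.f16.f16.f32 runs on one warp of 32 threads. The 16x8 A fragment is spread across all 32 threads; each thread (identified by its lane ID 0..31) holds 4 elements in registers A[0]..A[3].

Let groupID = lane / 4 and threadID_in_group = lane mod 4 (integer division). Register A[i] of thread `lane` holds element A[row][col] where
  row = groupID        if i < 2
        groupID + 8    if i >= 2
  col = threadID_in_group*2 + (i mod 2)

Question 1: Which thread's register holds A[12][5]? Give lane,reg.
18,3

r=12→G=4,rhi=1  c=5→T=2,p=1
L=4*4+2=18  i=1*2+1=3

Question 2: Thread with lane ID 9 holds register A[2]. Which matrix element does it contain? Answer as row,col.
10,2

9: G=2,T=1
[2] (2+8,1*2+0) = (10,2)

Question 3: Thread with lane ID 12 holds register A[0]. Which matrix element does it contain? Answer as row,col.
3,0

12: gr=3,th=0
[0] (3+0,0*2+0) = (3,0)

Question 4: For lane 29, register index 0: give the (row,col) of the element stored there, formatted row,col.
7,2

L=29->g=29>>2=7, t=29&3=1
[0]->row 7+0=7  col 1·2+0=2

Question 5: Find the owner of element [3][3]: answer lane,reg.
13,1

r=3->g=3,rb=0  c=3->t=1,b0=1
L=3*4+1=13  i=0*2+1=1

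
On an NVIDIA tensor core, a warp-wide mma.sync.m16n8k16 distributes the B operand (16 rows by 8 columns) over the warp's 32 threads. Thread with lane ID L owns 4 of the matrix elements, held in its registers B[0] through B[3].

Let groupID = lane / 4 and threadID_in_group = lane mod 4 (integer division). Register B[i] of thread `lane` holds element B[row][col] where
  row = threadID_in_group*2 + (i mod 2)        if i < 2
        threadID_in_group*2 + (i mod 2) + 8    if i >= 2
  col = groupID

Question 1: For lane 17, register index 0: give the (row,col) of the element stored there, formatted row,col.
17: gr=4,th=1
[0] (1*2+0+0,4) = (2,4)

2,4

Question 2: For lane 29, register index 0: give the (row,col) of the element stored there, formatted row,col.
29: G=7,T=1
[0] (1*2+0+0,7) = (2,7)

2,7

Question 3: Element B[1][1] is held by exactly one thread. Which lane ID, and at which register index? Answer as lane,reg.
c=1→G=1  r=1→rhi=0,T=0,p=1
L=1*4+0=4  i=0*2+1=1

4,1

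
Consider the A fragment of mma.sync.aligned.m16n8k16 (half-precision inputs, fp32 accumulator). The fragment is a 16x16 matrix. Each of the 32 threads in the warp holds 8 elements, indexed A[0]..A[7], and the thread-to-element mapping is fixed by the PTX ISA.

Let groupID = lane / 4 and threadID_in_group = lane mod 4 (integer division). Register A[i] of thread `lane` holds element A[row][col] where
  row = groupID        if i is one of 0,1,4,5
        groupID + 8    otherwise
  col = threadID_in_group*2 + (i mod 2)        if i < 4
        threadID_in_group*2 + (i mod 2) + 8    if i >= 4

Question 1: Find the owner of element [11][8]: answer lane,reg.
r=11⇒gr=3,Rb=1  c=8⇒Cb=1,th=0,odd=0
L=3*4+0=12  i=1*4+1*2+0=6

12,6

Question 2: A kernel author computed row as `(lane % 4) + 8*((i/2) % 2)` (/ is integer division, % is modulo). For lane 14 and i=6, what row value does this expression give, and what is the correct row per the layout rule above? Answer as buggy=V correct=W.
buggy=10 correct=11

`(lane % 4) + 8*((i/2) % 2)`[14,6]->10
14: g=3,t=2
[6] (3+8,2*2+0+8) = (11,12)
row: 10 vs 11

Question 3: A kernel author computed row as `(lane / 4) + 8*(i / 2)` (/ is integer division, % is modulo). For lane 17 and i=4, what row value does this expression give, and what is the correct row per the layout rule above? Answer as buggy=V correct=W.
`(lane / 4) + 8*(i / 2)`[17,4]->20
lane 17->17/4=4, 17 mod 4=1
i=4  r:4+0->4  c:2·1+0+8->10
row: 20 vs 4

buggy=20 correct=4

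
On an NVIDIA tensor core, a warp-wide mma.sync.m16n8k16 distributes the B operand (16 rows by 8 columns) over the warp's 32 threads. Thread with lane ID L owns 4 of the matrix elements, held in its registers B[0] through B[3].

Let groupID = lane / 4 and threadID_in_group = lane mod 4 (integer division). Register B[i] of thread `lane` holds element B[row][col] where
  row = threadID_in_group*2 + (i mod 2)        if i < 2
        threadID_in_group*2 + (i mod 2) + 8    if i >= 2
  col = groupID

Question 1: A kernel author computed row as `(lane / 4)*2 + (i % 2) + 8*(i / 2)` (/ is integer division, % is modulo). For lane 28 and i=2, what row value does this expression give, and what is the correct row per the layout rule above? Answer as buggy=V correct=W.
buggy=22 correct=8

`(lane / 4)*2 + (i % 2) + 8*(i / 2)`[28,2]=>22
L=28=>grp=28>>2=7, tig=28&3=0
[2]=>row 0·2+0+8=8  col grp=7
row: 22 vs 8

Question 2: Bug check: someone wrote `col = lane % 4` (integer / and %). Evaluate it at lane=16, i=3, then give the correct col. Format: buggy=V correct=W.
`lane % 4`[16,3]⇒0
16: gr=4,th=0
[3] (0*2+1+8,4) = (9,4)
col: 0 vs 4

buggy=0 correct=4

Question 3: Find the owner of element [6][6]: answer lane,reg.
27,0

c=6⇒gr=6  r=6⇒Rb=0,th=3,odd=0
L=6*4+3=27  i=0*2+0=0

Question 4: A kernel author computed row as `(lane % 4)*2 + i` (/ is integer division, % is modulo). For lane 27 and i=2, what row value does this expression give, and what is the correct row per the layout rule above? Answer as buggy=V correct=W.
`(lane % 4)*2 + i`[27,2]->8
L=27->g=27>>2=6, t=27&3=3
[2]->row 3·2+0+8=14  col g=6
row: 8 vs 14

buggy=8 correct=14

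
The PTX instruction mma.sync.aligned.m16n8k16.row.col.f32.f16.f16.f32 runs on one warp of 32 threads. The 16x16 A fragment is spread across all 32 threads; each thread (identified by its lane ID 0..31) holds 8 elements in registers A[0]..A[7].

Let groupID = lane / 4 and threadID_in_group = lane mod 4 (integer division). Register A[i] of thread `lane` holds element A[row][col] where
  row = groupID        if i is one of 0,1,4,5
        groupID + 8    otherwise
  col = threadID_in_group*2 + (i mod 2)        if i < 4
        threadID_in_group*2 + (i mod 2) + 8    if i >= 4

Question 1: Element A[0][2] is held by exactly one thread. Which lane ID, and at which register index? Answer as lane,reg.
r: 0->gid=0,r8=0  c: 2->c8=0,tid=1,i&1=0
L=0*4+1=1  i=0*4+0*2+0=0

1,0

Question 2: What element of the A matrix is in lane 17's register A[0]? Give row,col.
lane 17: gid=4 (17/4), tid=1 (17%4)
i=0: r=4+0=4, c=1*2+0+0=2

4,2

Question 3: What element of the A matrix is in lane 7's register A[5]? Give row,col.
1,15

lane 7: gr=1 (7/4), th=3 (7%4)
i=5: r=1+0=1, c=3*2+1+8=15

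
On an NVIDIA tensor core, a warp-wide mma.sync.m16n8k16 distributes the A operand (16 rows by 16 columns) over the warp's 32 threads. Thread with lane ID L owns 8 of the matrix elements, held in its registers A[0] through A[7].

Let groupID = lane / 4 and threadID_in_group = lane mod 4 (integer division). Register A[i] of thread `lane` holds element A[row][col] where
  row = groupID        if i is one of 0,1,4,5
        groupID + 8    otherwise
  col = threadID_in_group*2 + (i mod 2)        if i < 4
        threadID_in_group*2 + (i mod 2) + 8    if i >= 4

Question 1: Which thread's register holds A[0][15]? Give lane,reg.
3,5

r:0=>grp=0,rB=0  c:15=>cB=1,tig=3,lo=1
L=0*4+3=3  i=1*4+0*2+1=5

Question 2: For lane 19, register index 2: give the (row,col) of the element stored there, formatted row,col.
12,6

L=19→G=19>>2=4, T=19&3=3
[2]→row 4+8=12  col 3·2+0+0=6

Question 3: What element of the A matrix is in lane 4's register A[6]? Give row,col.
lane 4->4/4=1, 4 mod 4=0
i=6  r:1+8->9  c:2·0+0+8->8

9,8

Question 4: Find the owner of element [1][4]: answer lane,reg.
r=1→G=1,rhi=0  c=4→chi=0,T=2,p=0
L=1*4+2=6  i=0*4+0*2+0=0

6,0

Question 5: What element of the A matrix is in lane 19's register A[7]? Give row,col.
lane 19->19/4=4, 19 mod 4=3
i=7  r:4+8->12  c:2·3+1+8->15

12,15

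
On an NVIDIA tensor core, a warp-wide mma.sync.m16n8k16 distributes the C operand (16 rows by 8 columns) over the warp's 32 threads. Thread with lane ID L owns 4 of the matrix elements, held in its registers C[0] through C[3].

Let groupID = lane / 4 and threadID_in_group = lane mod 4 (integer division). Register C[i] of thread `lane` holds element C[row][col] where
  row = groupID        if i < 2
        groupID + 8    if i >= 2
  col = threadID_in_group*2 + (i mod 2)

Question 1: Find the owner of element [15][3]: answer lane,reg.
r=15⇒gr=7,Rb=1  c=3⇒th=1,odd=1
L=7*4+1=29  i=1*2+1=3

29,3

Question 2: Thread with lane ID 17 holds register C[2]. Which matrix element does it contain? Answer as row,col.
12,2

17: G=4,T=1
[2] (4+8,1*2+0) = (12,2)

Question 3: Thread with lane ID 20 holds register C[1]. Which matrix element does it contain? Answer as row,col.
L=20->g=20>>2=5, t=20&3=0
[1]->row 5+0=5  col 0·2+1=1

5,1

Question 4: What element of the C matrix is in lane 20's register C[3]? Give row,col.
13,1

L=20->gid=20>>2=5, tid=20&3=0
[3]->row 5+8=13  col 0·2+1=1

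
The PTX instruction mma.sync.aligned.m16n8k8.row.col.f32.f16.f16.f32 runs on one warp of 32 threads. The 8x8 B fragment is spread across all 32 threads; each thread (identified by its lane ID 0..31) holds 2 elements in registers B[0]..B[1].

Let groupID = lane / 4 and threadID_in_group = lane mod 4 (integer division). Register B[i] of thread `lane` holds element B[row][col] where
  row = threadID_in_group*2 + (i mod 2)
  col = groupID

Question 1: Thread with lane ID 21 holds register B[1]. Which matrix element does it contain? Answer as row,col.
3,5

lane 21->21/4=5, 21 mod 4=1
i=1  r:2·1+1->3  c:5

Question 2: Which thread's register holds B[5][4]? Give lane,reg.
18,1

c=4->g=4  r=5->t=2,b0=1
L=4*4+2=18  i=1=1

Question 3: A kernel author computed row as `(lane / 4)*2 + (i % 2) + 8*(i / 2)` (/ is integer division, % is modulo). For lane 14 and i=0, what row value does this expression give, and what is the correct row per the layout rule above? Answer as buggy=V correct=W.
`(lane / 4)*2 + (i % 2) + 8*(i / 2)`[14,0]=>6
14: grp=3,tig=2
[0] (2*2+0,3) = (4,3)
row: 6 vs 4

buggy=6 correct=4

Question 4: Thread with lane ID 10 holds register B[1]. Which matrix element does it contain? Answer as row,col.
lane 10: gid=2 (10/4), tid=2 (10%4)
i=1: r=2*2+1=5, c=gid=2

5,2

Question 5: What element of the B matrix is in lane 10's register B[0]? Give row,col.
10: grp=2,tig=2
[0] (2*2+0,2) = (4,2)

4,2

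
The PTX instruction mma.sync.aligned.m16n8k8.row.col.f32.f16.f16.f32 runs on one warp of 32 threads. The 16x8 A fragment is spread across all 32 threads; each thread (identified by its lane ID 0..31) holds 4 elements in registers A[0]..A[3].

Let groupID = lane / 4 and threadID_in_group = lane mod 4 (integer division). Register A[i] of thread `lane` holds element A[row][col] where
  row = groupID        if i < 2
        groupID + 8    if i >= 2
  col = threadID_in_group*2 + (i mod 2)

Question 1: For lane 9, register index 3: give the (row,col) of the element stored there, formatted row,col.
L=9⇒gr=9>>2=2, th=9&3=1
[3]⇒row 2+8=10  col 1·2+1=3

10,3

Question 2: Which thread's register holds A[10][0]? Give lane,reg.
r=10⇒gr=2,Rb=1  c=0⇒th=0,odd=0
L=2*4+0=8  i=1*2+0=2

8,2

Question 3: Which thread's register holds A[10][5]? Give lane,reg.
10,3

r: 10->gid=2,r8=1  c: 5->tid=2,i&1=1
L=2*4+2=10  i=1*2+1=3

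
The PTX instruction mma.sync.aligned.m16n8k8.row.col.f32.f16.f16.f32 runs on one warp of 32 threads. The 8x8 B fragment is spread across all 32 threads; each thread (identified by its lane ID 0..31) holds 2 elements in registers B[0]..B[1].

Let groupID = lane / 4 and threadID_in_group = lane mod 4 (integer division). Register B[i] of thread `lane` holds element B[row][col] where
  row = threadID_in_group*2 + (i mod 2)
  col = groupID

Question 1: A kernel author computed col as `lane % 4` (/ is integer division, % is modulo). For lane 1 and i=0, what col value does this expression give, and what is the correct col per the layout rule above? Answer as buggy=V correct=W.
`lane % 4`[1,0]->1
1: g=0,t=1
[0] (1*2+0,0) = (2,0)
col: 1 vs 0

buggy=1 correct=0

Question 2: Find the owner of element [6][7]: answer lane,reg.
31,0

c=7⇒gr=7  r=6⇒th=3,odd=0
L=7*4+3=31  i=0=0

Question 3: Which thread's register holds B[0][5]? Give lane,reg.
20,0

c=5->g=5  r=0->t=0,b0=0
L=5*4+0=20  i=0=0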